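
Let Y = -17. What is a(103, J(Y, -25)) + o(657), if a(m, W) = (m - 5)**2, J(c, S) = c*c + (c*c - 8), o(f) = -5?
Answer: 9599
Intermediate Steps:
J(c, S) = -8 + 2*c**2 (J(c, S) = c**2 + (c**2 - 8) = c**2 + (-8 + c**2) = -8 + 2*c**2)
a(m, W) = (-5 + m)**2
a(103, J(Y, -25)) + o(657) = (-5 + 103)**2 - 5 = 98**2 - 5 = 9604 - 5 = 9599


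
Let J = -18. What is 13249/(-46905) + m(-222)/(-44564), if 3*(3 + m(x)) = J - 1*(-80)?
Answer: -197085697/696758140 ≈ -0.28286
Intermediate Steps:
m(x) = 53/3 (m(x) = -3 + (-18 - 1*(-80))/3 = -3 + (-18 + 80)/3 = -3 + (⅓)*62 = -3 + 62/3 = 53/3)
13249/(-46905) + m(-222)/(-44564) = 13249/(-46905) + (53/3)/(-44564) = 13249*(-1/46905) + (53/3)*(-1/44564) = -13249/46905 - 53/133692 = -197085697/696758140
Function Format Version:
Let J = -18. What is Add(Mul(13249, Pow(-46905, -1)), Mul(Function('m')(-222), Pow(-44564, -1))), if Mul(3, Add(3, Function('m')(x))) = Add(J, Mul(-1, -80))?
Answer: Rational(-197085697, 696758140) ≈ -0.28286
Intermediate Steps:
Function('m')(x) = Rational(53, 3) (Function('m')(x) = Add(-3, Mul(Rational(1, 3), Add(-18, Mul(-1, -80)))) = Add(-3, Mul(Rational(1, 3), Add(-18, 80))) = Add(-3, Mul(Rational(1, 3), 62)) = Add(-3, Rational(62, 3)) = Rational(53, 3))
Add(Mul(13249, Pow(-46905, -1)), Mul(Function('m')(-222), Pow(-44564, -1))) = Add(Mul(13249, Pow(-46905, -1)), Mul(Rational(53, 3), Pow(-44564, -1))) = Add(Mul(13249, Rational(-1, 46905)), Mul(Rational(53, 3), Rational(-1, 44564))) = Add(Rational(-13249, 46905), Rational(-53, 133692)) = Rational(-197085697, 696758140)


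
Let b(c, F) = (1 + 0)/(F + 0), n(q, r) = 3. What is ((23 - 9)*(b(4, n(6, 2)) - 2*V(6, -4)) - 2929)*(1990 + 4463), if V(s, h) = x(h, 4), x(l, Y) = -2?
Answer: -18509355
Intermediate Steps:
V(s, h) = -2
b(c, F) = 1/F
((23 - 9)*(b(4, n(6, 2)) - 2*V(6, -4)) - 2929)*(1990 + 4463) = ((23 - 9)*(1/3 - 2*(-2)) - 2929)*(1990 + 4463) = (14*(⅓ + 4) - 2929)*6453 = (14*(13/3) - 2929)*6453 = (182/3 - 2929)*6453 = -8605/3*6453 = -18509355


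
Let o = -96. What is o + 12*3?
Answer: -60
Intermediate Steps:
o + 12*3 = -96 + 12*3 = -96 + 36 = -60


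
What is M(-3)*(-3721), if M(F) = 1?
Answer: -3721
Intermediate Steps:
M(-3)*(-3721) = 1*(-3721) = -3721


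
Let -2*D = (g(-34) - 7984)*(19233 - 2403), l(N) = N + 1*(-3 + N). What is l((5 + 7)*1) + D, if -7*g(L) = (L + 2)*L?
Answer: 479453187/7 ≈ 6.8493e+7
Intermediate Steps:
g(L) = -L*(2 + L)/7 (g(L) = -(L + 2)*L/7 = -(2 + L)*L/7 = -L*(2 + L)/7)
l(N) = -3 + 2*N (l(N) = N + (-3 + N) = -3 + 2*N)
D = 479453040/7 (D = -(-⅐*(-34)*(2 - 34) - 7984)*(19233 - 2403)/2 = -(-⅐*(-34)*(-32) - 7984)*16830/2 = -(-1088/7 - 7984)*16830/2 = -(-28488)*16830/7 = -½*(-958906080/7) = 479453040/7 ≈ 6.8493e+7)
l((5 + 7)*1) + D = (-3 + 2*((5 + 7)*1)) + 479453040/7 = (-3 + 2*(12*1)) + 479453040/7 = (-3 + 2*12) + 479453040/7 = (-3 + 24) + 479453040/7 = 21 + 479453040/7 = 479453187/7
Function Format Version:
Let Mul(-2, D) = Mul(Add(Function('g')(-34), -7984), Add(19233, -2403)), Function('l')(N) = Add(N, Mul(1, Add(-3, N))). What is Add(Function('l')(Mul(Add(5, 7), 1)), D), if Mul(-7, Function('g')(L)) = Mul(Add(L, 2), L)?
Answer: Rational(479453187, 7) ≈ 6.8493e+7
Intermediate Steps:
Function('g')(L) = Mul(Rational(-1, 7), L, Add(2, L)) (Function('g')(L) = Mul(Rational(-1, 7), Mul(Add(L, 2), L)) = Mul(Rational(-1, 7), Mul(Add(2, L), L)) = Mul(Rational(-1, 7), Mul(L, Add(2, L))) = Mul(Rational(-1, 7), L, Add(2, L)))
Function('l')(N) = Add(-3, Mul(2, N)) (Function('l')(N) = Add(N, Add(-3, N)) = Add(-3, Mul(2, N)))
D = Rational(479453040, 7) (D = Mul(Rational(-1, 2), Mul(Add(Mul(Rational(-1, 7), -34, Add(2, -34)), -7984), Add(19233, -2403))) = Mul(Rational(-1, 2), Mul(Add(Mul(Rational(-1, 7), -34, -32), -7984), 16830)) = Mul(Rational(-1, 2), Mul(Add(Rational(-1088, 7), -7984), 16830)) = Mul(Rational(-1, 2), Mul(Rational(-56976, 7), 16830)) = Mul(Rational(-1, 2), Rational(-958906080, 7)) = Rational(479453040, 7) ≈ 6.8493e+7)
Add(Function('l')(Mul(Add(5, 7), 1)), D) = Add(Add(-3, Mul(2, Mul(Add(5, 7), 1))), Rational(479453040, 7)) = Add(Add(-3, Mul(2, Mul(12, 1))), Rational(479453040, 7)) = Add(Add(-3, Mul(2, 12)), Rational(479453040, 7)) = Add(Add(-3, 24), Rational(479453040, 7)) = Add(21, Rational(479453040, 7)) = Rational(479453187, 7)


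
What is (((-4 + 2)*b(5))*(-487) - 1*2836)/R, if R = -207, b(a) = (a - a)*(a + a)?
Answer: 2836/207 ≈ 13.700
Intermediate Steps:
b(a) = 0 (b(a) = 0*(2*a) = 0)
(((-4 + 2)*b(5))*(-487) - 1*2836)/R = (((-4 + 2)*0)*(-487) - 1*2836)/(-207) = (-2*0*(-487) - 2836)*(-1/207) = (0*(-487) - 2836)*(-1/207) = (0 - 2836)*(-1/207) = -2836*(-1/207) = 2836/207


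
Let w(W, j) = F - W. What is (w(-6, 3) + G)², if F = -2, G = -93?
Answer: 7921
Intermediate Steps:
w(W, j) = -2 - W
(w(-6, 3) + G)² = ((-2 - 1*(-6)) - 93)² = ((-2 + 6) - 93)² = (4 - 93)² = (-89)² = 7921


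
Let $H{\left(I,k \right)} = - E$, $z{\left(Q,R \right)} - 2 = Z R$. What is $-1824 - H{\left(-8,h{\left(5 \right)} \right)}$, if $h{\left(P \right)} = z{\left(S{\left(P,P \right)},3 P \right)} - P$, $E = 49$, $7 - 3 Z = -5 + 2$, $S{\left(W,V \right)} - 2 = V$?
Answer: $-1775$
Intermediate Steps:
$S{\left(W,V \right)} = 2 + V$
$Z = \frac{10}{3}$ ($Z = \frac{7}{3} - \frac{-5 + 2}{3} = \frac{7}{3} - -1 = \frac{7}{3} + 1 = \frac{10}{3} \approx 3.3333$)
$z{\left(Q,R \right)} = 2 + \frac{10 R}{3}$
$h{\left(P \right)} = 2 + 9 P$ ($h{\left(P \right)} = \left(2 + \frac{10 \cdot 3 P}{3}\right) - P = \left(2 + 10 P\right) - P = 2 + 9 P$)
$H{\left(I,k \right)} = -49$ ($H{\left(I,k \right)} = \left(-1\right) 49 = -49$)
$-1824 - H{\left(-8,h{\left(5 \right)} \right)} = -1824 - -49 = -1824 + 49 = -1775$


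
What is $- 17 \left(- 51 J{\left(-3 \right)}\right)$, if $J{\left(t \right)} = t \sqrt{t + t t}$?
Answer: $- 2601 \sqrt{6} \approx -6371.1$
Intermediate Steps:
$J{\left(t \right)} = t \sqrt{t + t^{2}}$
$- 17 \left(- 51 J{\left(-3 \right)}\right) = - 17 \left(- 51 \left(- 3 \sqrt{- 3 \left(1 - 3\right)}\right)\right) = - 17 \left(- 51 \left(- 3 \sqrt{\left(-3\right) \left(-2\right)}\right)\right) = - 17 \left(- 51 \left(- 3 \sqrt{6}\right)\right) = - 17 \cdot 153 \sqrt{6} = - 2601 \sqrt{6}$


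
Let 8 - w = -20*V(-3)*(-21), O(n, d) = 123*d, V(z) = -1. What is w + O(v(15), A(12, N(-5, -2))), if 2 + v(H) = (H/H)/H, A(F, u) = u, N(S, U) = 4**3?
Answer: 8300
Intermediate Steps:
N(S, U) = 64
v(H) = -2 + 1/H (v(H) = -2 + (H/H)/H = -2 + 1/H)
w = 428 (w = 8 - (-20*(-1))*(-21) = 8 - 20*(-21) = 8 - 1*(-420) = 8 + 420 = 428)
w + O(v(15), A(12, N(-5, -2))) = 428 + 123*64 = 428 + 7872 = 8300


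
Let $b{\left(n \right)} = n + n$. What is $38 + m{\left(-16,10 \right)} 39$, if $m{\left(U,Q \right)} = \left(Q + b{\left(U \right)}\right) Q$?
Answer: $-8542$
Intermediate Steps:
$b{\left(n \right)} = 2 n$
$m{\left(U,Q \right)} = Q \left(Q + 2 U\right)$ ($m{\left(U,Q \right)} = \left(Q + 2 U\right) Q = Q \left(Q + 2 U\right)$)
$38 + m{\left(-16,10 \right)} 39 = 38 + 10 \left(10 + 2 \left(-16\right)\right) 39 = 38 + 10 \left(10 - 32\right) 39 = 38 + 10 \left(-22\right) 39 = 38 - 8580 = -8542$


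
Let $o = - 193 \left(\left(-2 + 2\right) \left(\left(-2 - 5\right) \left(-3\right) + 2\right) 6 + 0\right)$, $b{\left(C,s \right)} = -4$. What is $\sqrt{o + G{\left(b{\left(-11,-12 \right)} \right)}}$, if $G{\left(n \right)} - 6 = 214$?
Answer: $2 \sqrt{55} \approx 14.832$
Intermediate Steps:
$G{\left(n \right)} = 220$ ($G{\left(n \right)} = 6 + 214 = 220$)
$o = 0$ ($o = - 193 \left(0 \left(\left(-7\right) \left(-3\right) + 2\right) 6 + 0\right) = - 193 \left(0 \left(21 + 2\right) 6 + 0\right) = - 193 \left(0 \cdot 23 \cdot 6 + 0\right) = - 193 \left(0 \cdot 6 + 0\right) = - 193 \left(0 + 0\right) = \left(-193\right) 0 = 0$)
$\sqrt{o + G{\left(b{\left(-11,-12 \right)} \right)}} = \sqrt{0 + 220} = \sqrt{220} = 2 \sqrt{55}$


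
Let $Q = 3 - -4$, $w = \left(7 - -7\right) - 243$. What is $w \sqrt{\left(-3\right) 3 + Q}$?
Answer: $- 229 i \sqrt{2} \approx - 323.85 i$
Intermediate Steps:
$w = -229$ ($w = \left(7 + 7\right) - 243 = 14 - 243 = -229$)
$Q = 7$ ($Q = 3 + 4 = 7$)
$w \sqrt{\left(-3\right) 3 + Q} = - 229 \sqrt{\left(-3\right) 3 + 7} = - 229 \sqrt{-9 + 7} = - 229 \sqrt{-2} = - 229 i \sqrt{2}$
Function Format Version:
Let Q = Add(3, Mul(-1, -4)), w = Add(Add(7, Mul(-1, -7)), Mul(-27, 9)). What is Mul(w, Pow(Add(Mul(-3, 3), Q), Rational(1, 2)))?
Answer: Mul(-229, I, Pow(2, Rational(1, 2))) ≈ Mul(-323.85, I)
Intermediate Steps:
w = -229 (w = Add(Add(7, 7), -243) = Add(14, -243) = -229)
Q = 7 (Q = Add(3, 4) = 7)
Mul(w, Pow(Add(Mul(-3, 3), Q), Rational(1, 2))) = Mul(-229, Pow(Add(Mul(-3, 3), 7), Rational(1, 2))) = Mul(-229, Pow(Add(-9, 7), Rational(1, 2))) = Mul(-229, Pow(-2, Rational(1, 2))) = Mul(-229, Mul(I, Pow(2, Rational(1, 2)))) = Mul(-229, I, Pow(2, Rational(1, 2)))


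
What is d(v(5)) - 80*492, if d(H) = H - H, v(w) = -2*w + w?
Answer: -39360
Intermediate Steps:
v(w) = -w
d(H) = 0
d(v(5)) - 80*492 = 0 - 80*492 = 0 - 39360 = -39360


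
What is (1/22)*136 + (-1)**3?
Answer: 57/11 ≈ 5.1818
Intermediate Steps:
(1/22)*136 + (-1)**3 = (1*(1/22))*136 - 1 = (1/22)*136 - 1 = 68/11 - 1 = 57/11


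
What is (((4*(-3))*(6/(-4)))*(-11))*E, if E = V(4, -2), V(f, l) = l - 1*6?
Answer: 1584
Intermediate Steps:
V(f, l) = -6 + l (V(f, l) = l - 6 = -6 + l)
E = -8 (E = -6 - 2 = -8)
(((4*(-3))*(6/(-4)))*(-11))*E = (((4*(-3))*(6/(-4)))*(-11))*(-8) = (-72*(-1)/4*(-11))*(-8) = (-12*(-3/2)*(-11))*(-8) = (18*(-11))*(-8) = -198*(-8) = 1584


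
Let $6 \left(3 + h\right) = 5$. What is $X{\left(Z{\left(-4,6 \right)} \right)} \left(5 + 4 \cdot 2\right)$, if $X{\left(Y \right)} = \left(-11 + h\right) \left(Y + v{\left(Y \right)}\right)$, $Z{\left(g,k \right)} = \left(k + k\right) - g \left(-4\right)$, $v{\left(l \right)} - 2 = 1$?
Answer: $\frac{1027}{6} \approx 171.17$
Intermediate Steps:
$h = - \frac{13}{6}$ ($h = -3 + \frac{1}{6} \cdot 5 = -3 + \frac{5}{6} = - \frac{13}{6} \approx -2.1667$)
$v{\left(l \right)} = 3$ ($v{\left(l \right)} = 2 + 1 = 3$)
$Z{\left(g,k \right)} = 2 k + 4 g$ ($Z{\left(g,k \right)} = 2 k - - 4 g = 2 k + 4 g$)
$X{\left(Y \right)} = - \frac{79}{2} - \frac{79 Y}{6}$ ($X{\left(Y \right)} = \left(-11 - \frac{13}{6}\right) \left(Y + 3\right) = - \frac{79 \left(3 + Y\right)}{6} = - \frac{79}{2} - \frac{79 Y}{6}$)
$X{\left(Z{\left(-4,6 \right)} \right)} \left(5 + 4 \cdot 2\right) = \left(- \frac{79}{2} - \frac{79 \left(2 \cdot 6 + 4 \left(-4\right)\right)}{6}\right) \left(5 + 4 \cdot 2\right) = \left(- \frac{79}{2} - \frac{79 \left(12 - 16\right)}{6}\right) \left(5 + 8\right) = \left(- \frac{79}{2} - - \frac{158}{3}\right) 13 = \left(- \frac{79}{2} + \frac{158}{3}\right) 13 = \frac{79}{6} \cdot 13 = \frac{1027}{6}$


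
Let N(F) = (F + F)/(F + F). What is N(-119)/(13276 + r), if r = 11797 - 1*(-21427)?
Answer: 1/46500 ≈ 2.1505e-5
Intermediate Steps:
r = 33224 (r = 11797 + 21427 = 33224)
N(F) = 1 (N(F) = (2*F)/((2*F)) = (2*F)*(1/(2*F)) = 1)
N(-119)/(13276 + r) = 1/(13276 + 33224) = 1/46500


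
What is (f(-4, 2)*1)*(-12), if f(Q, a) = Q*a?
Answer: 96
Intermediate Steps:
(f(-4, 2)*1)*(-12) = (-4*2*1)*(-12) = -8*1*(-12) = -8*(-12) = 96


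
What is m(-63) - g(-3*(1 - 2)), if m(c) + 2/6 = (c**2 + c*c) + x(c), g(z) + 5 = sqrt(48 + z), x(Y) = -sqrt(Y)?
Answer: 23828/3 - sqrt(51) - 3*I*sqrt(7) ≈ 7935.5 - 7.9373*I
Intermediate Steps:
g(z) = -5 + sqrt(48 + z)
m(c) = -1/3 - sqrt(c) + 2*c**2 (m(c) = -1/3 + ((c**2 + c*c) - sqrt(c)) = -1/3 + ((c**2 + c**2) - sqrt(c)) = -1/3 + (2*c**2 - sqrt(c)) = -1/3 + (-sqrt(c) + 2*c**2) = -1/3 - sqrt(c) + 2*c**2)
m(-63) - g(-3*(1 - 2)) = (-1/3 - sqrt(-63) + 2*(-63)**2) - (-5 + sqrt(48 - 3*(1 - 2))) = (-1/3 - 3*I*sqrt(7) + 2*3969) - (-5 + sqrt(48 - 3*(-1))) = (-1/3 - 3*I*sqrt(7) + 7938) - (-5 + sqrt(48 + 3)) = (23813/3 - 3*I*sqrt(7)) - (-5 + sqrt(51)) = (23813/3 - 3*I*sqrt(7)) + (5 - sqrt(51)) = 23828/3 - sqrt(51) - 3*I*sqrt(7)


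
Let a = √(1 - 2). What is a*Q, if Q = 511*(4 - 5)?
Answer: -511*I ≈ -511.0*I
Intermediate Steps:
a = I (a = √(-1) = I ≈ 1.0*I)
Q = -511 (Q = 511*(-1) = -511)
a*Q = I*(-511) = -511*I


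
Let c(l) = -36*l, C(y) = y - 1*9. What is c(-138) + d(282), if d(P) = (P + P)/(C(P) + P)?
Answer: 919268/185 ≈ 4969.0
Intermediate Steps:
C(y) = -9 + y (C(y) = y - 9 = -9 + y)
d(P) = 2*P/(-9 + 2*P) (d(P) = (P + P)/((-9 + P) + P) = (2*P)/(-9 + 2*P) = 2*P/(-9 + 2*P))
c(-138) + d(282) = -36*(-138) + 2*282/(-9 + 2*282) = 4968 + 2*282/(-9 + 564) = 4968 + 2*282/555 = 4968 + 2*282*(1/555) = 4968 + 188/185 = 919268/185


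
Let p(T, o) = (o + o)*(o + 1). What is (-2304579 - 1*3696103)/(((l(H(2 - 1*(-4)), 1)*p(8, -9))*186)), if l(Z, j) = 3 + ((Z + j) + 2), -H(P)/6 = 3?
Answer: 3000341/160704 ≈ 18.670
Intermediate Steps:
H(P) = -18 (H(P) = -6*3 = -18)
p(T, o) = 2*o*(1 + o) (p(T, o) = (2*o)*(1 + o) = 2*o*(1 + o))
l(Z, j) = 5 + Z + j (l(Z, j) = 3 + (2 + Z + j) = 5 + Z + j)
(-2304579 - 1*3696103)/(((l(H(2 - 1*(-4)), 1)*p(8, -9))*186)) = (-2304579 - 1*3696103)/((((5 - 18 + 1)*(2*(-9)*(1 - 9)))*186)) = (-2304579 - 3696103)/((-24*(-9)*(-8)*186)) = -6000682/(-12*144*186) = -6000682/((-1728*186)) = -6000682/(-321408) = -6000682*(-1/321408) = 3000341/160704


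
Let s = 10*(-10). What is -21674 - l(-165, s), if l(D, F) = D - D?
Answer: -21674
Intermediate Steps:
s = -100
l(D, F) = 0
-21674 - l(-165, s) = -21674 - 1*0 = -21674 + 0 = -21674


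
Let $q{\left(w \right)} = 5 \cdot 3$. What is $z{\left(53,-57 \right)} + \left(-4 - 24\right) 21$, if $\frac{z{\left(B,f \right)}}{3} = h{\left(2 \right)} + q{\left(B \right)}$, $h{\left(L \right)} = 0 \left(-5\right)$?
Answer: $-543$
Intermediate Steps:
$h{\left(L \right)} = 0$
$q{\left(w \right)} = 15$
$z{\left(B,f \right)} = 45$ ($z{\left(B,f \right)} = 3 \left(0 + 15\right) = 3 \cdot 15 = 45$)
$z{\left(53,-57 \right)} + \left(-4 - 24\right) 21 = 45 + \left(-4 - 24\right) 21 = 45 - 588 = -543$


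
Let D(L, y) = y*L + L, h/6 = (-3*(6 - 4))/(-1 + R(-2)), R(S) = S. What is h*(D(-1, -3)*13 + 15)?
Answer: 492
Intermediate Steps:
h = 12 (h = 6*((-3*(6 - 4))/(-1 - 2)) = 6*((-3*2)/(-3)) = 6*(-⅓*(-6)) = 6*2 = 12)
D(L, y) = L + L*y (D(L, y) = L*y + L = L + L*y)
h*(D(-1, -3)*13 + 15) = 12*(-(1 - 3)*13 + 15) = 12*(-1*(-2)*13 + 15) = 12*(2*13 + 15) = 12*(26 + 15) = 12*41 = 492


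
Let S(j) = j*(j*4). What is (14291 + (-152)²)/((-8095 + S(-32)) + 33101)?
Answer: 37395/29102 ≈ 1.2850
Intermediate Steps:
S(j) = 4*j² (S(j) = j*(4*j) = 4*j²)
(14291 + (-152)²)/((-8095 + S(-32)) + 33101) = (14291 + (-152)²)/((-8095 + 4*(-32)²) + 33101) = (14291 + 23104)/((-8095 + 4*1024) + 33101) = 37395/((-8095 + 4096) + 33101) = 37395/(-3999 + 33101) = 37395/29102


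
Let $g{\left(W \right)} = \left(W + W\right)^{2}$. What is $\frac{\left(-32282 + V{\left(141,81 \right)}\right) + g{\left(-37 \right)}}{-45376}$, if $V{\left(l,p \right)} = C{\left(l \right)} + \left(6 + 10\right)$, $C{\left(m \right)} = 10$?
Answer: $\frac{6695}{11344} \approx 0.59018$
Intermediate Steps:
$V{\left(l,p \right)} = 26$ ($V{\left(l,p \right)} = 10 + \left(6 + 10\right) = 10 + 16 = 26$)
$g{\left(W \right)} = 4 W^{2}$ ($g{\left(W \right)} = \left(2 W\right)^{2} = 4 W^{2}$)
$\frac{\left(-32282 + V{\left(141,81 \right)}\right) + g{\left(-37 \right)}}{-45376} = \frac{\left(-32282 + 26\right) + 4 \left(-37\right)^{2}}{-45376} = \left(-32256 + 4 \cdot 1369\right) \left(- \frac{1}{45376}\right) = \left(-32256 + 5476\right) \left(- \frac{1}{45376}\right) = \left(-26780\right) \left(- \frac{1}{45376}\right) = \frac{6695}{11344}$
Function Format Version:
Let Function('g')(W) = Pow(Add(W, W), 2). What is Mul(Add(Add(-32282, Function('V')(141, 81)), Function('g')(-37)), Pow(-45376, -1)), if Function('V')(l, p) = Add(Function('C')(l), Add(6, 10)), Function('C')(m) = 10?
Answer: Rational(6695, 11344) ≈ 0.59018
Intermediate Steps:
Function('V')(l, p) = 26 (Function('V')(l, p) = Add(10, Add(6, 10)) = Add(10, 16) = 26)
Function('g')(W) = Mul(4, Pow(W, 2)) (Function('g')(W) = Pow(Mul(2, W), 2) = Mul(4, Pow(W, 2)))
Mul(Add(Add(-32282, Function('V')(141, 81)), Function('g')(-37)), Pow(-45376, -1)) = Mul(Add(Add(-32282, 26), Mul(4, Pow(-37, 2))), Pow(-45376, -1)) = Mul(Add(-32256, Mul(4, 1369)), Rational(-1, 45376)) = Mul(Add(-32256, 5476), Rational(-1, 45376)) = Mul(-26780, Rational(-1, 45376)) = Rational(6695, 11344)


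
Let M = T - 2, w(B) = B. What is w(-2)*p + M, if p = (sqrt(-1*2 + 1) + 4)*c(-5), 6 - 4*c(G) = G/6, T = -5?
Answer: -62/3 - 41*I/12 ≈ -20.667 - 3.4167*I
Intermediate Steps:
c(G) = 3/2 - G/24 (c(G) = 3/2 - G/(4*6) = 3/2 - G/24)
M = -7 (M = -5 - 2 = -7)
p = 41/6 + 41*I/24 (p = (sqrt(-1*2 + 1) + 4)*(3/2 - 1/24*(-5)) = (sqrt(-2 + 1) + 4)*(3/2 + 5/24) = (sqrt(-1) + 4)*(41/24) = (I + 4)*(41/24) = (4 + I)*(41/24) = 41/6 + 41*I/24 ≈ 6.8333 + 1.7083*I)
w(-2)*p + M = -2*(41/6 + 41*I/24) - 7 = (-41/3 - 41*I/12) - 7 = -62/3 - 41*I/12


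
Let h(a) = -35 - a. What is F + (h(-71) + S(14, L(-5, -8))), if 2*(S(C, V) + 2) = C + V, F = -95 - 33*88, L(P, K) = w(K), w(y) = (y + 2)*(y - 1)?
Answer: -2931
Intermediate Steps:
w(y) = (-1 + y)*(2 + y) (w(y) = (2 + y)*(-1 + y) = (-1 + y)*(2 + y))
L(P, K) = -2 + K + K²
F = -2999 (F = -95 - 2904 = -2999)
S(C, V) = -2 + C/2 + V/2 (S(C, V) = -2 + (C + V)/2 = -2 + (C/2 + V/2) = -2 + C/2 + V/2)
F + (h(-71) + S(14, L(-5, -8))) = -2999 + ((-35 - 1*(-71)) + (-2 + (½)*14 + (-2 - 8 + (-8)²)/2)) = -2999 + ((-35 + 71) + (-2 + 7 + (-2 - 8 + 64)/2)) = -2999 + (36 + (-2 + 7 + (½)*54)) = -2999 + (36 + (-2 + 7 + 27)) = -2999 + (36 + 32) = -2999 + 68 = -2931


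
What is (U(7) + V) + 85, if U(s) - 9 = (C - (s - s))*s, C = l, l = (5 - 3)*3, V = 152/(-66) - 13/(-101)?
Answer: 446041/3333 ≈ 133.83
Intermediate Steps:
V = -7247/3333 (V = 152*(-1/66) - 13*(-1/101) = -76/33 + 13/101 = -7247/3333 ≈ -2.1743)
l = 6 (l = 2*3 = 6)
C = 6
U(s) = 9 + 6*s (U(s) = 9 + (6 - (s - s))*s = 9 + (6 - 1*0)*s = 9 + (6 + 0)*s = 9 + 6*s)
(U(7) + V) + 85 = ((9 + 6*7) - 7247/3333) + 85 = ((9 + 42) - 7247/3333) + 85 = (51 - 7247/3333) + 85 = 162736/3333 + 85 = 446041/3333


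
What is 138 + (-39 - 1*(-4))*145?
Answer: -4937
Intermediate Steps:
138 + (-39 - 1*(-4))*145 = 138 + (-39 + 4)*145 = 138 - 35*145 = 138 - 5075 = -4937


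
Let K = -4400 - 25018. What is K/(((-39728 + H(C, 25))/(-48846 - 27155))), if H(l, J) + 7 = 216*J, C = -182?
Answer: -745265806/11445 ≈ -65117.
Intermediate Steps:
K = -29418
H(l, J) = -7 + 216*J
K/(((-39728 + H(C, 25))/(-48846 - 27155))) = -29418*(-48846 - 27155)/(-39728 + (-7 + 216*25)) = -29418*(-76001/(-39728 + (-7 + 5400))) = -29418*(-76001/(-39728 + 5393)) = -29418/((-34335*(-1/76001))) = -29418/34335/76001 = -29418*76001/34335 = -745265806/11445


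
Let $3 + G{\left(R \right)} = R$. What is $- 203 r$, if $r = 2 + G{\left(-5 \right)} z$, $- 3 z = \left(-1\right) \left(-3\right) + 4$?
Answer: $- \frac{12586}{3} \approx -4195.3$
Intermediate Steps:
$G{\left(R \right)} = -3 + R$
$z = - \frac{7}{3}$ ($z = - \frac{\left(-1\right) \left(-3\right) + 4}{3} = - \frac{3 + 4}{3} = \left(- \frac{1}{3}\right) 7 = - \frac{7}{3} \approx -2.3333$)
$r = \frac{62}{3}$ ($r = 2 + \left(-3 - 5\right) \left(- \frac{7}{3}\right) = 2 - - \frac{56}{3} = 2 + \frac{56}{3} = \frac{62}{3} \approx 20.667$)
$- 203 r = \left(-203\right) \frac{62}{3} = - \frac{12586}{3}$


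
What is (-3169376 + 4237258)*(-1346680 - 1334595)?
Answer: -2863285309550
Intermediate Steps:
(-3169376 + 4237258)*(-1346680 - 1334595) = 1067882*(-2681275) = -2863285309550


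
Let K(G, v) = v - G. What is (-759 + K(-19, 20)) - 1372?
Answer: -2092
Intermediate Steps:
(-759 + K(-19, 20)) - 1372 = (-759 + (20 - 1*(-19))) - 1372 = (-759 + (20 + 19)) - 1372 = (-759 + 39) - 1372 = -720 - 1372 = -2092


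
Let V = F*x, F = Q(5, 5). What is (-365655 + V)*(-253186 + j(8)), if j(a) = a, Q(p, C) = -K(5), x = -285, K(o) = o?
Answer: 92215022940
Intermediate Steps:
Q(p, C) = -5 (Q(p, C) = -1*5 = -5)
F = -5
V = 1425 (V = -5*(-285) = 1425)
(-365655 + V)*(-253186 + j(8)) = (-365655 + 1425)*(-253186 + 8) = -364230*(-253178) = 92215022940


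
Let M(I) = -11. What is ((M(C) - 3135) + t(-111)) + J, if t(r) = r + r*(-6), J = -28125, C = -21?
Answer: -30716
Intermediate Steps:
t(r) = -5*r (t(r) = r - 6*r = -5*r)
((M(C) - 3135) + t(-111)) + J = ((-11 - 3135) - 5*(-111)) - 28125 = (-3146 + 555) - 28125 = -2591 - 28125 = -30716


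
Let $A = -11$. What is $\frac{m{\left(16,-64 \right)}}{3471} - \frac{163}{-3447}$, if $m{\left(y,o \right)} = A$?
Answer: $\frac{175952}{3988179} \approx 0.044118$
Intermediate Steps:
$m{\left(y,o \right)} = -11$
$\frac{m{\left(16,-64 \right)}}{3471} - \frac{163}{-3447} = - \frac{11}{3471} - \frac{163}{-3447} = \left(-11\right) \frac{1}{3471} - - \frac{163}{3447} = - \frac{11}{3471} + \frac{163}{3447} = \frac{175952}{3988179}$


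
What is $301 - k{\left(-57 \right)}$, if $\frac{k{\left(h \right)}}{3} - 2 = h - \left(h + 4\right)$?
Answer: $307$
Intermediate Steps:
$k{\left(h \right)} = -6$ ($k{\left(h \right)} = 6 + 3 \left(h - \left(h + 4\right)\right) = 6 + 3 \left(h - \left(4 + h\right)\right) = 6 + 3 \left(-4\right) = 6 - 12 = -6$)
$301 - k{\left(-57 \right)} = 301 - -6 = 301 + 6 = 307$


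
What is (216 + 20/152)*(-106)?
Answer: -435289/19 ≈ -22910.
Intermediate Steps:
(216 + 20/152)*(-106) = (216 + 20*(1/152))*(-106) = (216 + 5/38)*(-106) = (8213/38)*(-106) = -435289/19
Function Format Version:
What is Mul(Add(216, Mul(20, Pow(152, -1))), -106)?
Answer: Rational(-435289, 19) ≈ -22910.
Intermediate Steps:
Mul(Add(216, Mul(20, Pow(152, -1))), -106) = Mul(Add(216, Mul(20, Rational(1, 152))), -106) = Mul(Add(216, Rational(5, 38)), -106) = Mul(Rational(8213, 38), -106) = Rational(-435289, 19)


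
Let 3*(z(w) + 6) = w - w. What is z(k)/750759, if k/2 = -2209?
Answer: -2/250253 ≈ -7.9919e-6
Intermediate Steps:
k = -4418 (k = 2*(-2209) = -4418)
z(w) = -6 (z(w) = -6 + (w - w)/3 = -6 + (⅓)*0 = -6 + 0 = -6)
z(k)/750759 = -6/750759 = -6*1/750759 = -2/250253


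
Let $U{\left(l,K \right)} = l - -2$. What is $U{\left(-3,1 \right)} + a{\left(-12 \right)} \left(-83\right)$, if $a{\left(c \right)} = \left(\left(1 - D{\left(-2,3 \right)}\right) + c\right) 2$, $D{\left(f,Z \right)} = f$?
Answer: $1493$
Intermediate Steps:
$U{\left(l,K \right)} = 2 + l$ ($U{\left(l,K \right)} = l + 2 = 2 + l$)
$a{\left(c \right)} = 6 + 2 c$ ($a{\left(c \right)} = \left(\left(1 - -2\right) + c\right) 2 = \left(\left(1 + 2\right) + c\right) 2 = \left(3 + c\right) 2 = 6 + 2 c$)
$U{\left(-3,1 \right)} + a{\left(-12 \right)} \left(-83\right) = \left(2 - 3\right) + \left(6 + 2 \left(-12\right)\right) \left(-83\right) = -1 + \left(6 - 24\right) \left(-83\right) = -1 - -1494 = -1 + 1494 = 1493$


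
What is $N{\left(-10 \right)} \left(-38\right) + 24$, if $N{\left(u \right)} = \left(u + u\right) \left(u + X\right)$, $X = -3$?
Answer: $-9856$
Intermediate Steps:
$N{\left(u \right)} = 2 u \left(-3 + u\right)$ ($N{\left(u \right)} = \left(u + u\right) \left(u - 3\right) = 2 u \left(-3 + u\right)$)
$N{\left(-10 \right)} \left(-38\right) + 24 = 2 \left(-10\right) \left(-3 - 10\right) \left(-38\right) + 24 = 2 \left(-10\right) \left(-13\right) \left(-38\right) + 24 = 260 \left(-38\right) + 24 = -9880 + 24 = -9856$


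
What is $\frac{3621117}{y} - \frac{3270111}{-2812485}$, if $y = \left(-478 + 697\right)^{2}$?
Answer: $\frac{88386111448}{1152902505} \approx 76.664$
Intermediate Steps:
$y = 47961$ ($y = 219^{2} = 47961$)
$\frac{3621117}{y} - \frac{3270111}{-2812485} = \frac{3621117}{47961} - \frac{3270111}{-2812485} = 3621117 \cdot \frac{1}{47961} - - \frac{83849}{72115} = \frac{1207039}{15987} + \frac{83849}{72115} = \frac{88386111448}{1152902505}$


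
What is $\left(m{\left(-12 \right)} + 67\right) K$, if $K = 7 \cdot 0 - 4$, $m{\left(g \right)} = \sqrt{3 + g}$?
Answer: $-268 - 12 i \approx -268.0 - 12.0 i$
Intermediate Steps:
$K = -4$ ($K = 0 - 4 = -4$)
$\left(m{\left(-12 \right)} + 67\right) K = \left(\sqrt{3 - 12} + 67\right) \left(-4\right) = \left(\sqrt{-9} + 67\right) \left(-4\right) = \left(3 i + 67\right) \left(-4\right) = \left(67 + 3 i\right) \left(-4\right) = -268 - 12 i$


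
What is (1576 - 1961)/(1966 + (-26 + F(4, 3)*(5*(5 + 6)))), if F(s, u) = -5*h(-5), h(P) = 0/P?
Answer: -77/388 ≈ -0.19845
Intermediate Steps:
h(P) = 0
F(s, u) = 0 (F(s, u) = -5*0 = 0)
(1576 - 1961)/(1966 + (-26 + F(4, 3)*(5*(5 + 6)))) = (1576 - 1961)/(1966 + (-26 + 0*(5*(5 + 6)))) = -385/(1966 + (-26 + 0*(5*11))) = -385/(1966 + (-26 + 0*55)) = -385/(1966 + (-26 + 0)) = -385/(1966 - 26) = -385/1940 = -385*1/1940 = -77/388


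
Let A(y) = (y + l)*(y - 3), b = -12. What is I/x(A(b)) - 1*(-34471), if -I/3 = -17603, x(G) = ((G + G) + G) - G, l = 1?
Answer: 3809413/110 ≈ 34631.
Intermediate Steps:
A(y) = (1 + y)*(-3 + y) (A(y) = (y + 1)*(y - 3) = (1 + y)*(-3 + y))
x(G) = 2*G (x(G) = (2*G + G) - G = 3*G - G = 2*G)
I = 52809 (I = -3*(-17603) = 52809)
I/x(A(b)) - 1*(-34471) = 52809/((2*(-3 + (-12)**2 - 2*(-12)))) - 1*(-34471) = 52809/((2*(-3 + 144 + 24))) + 34471 = 52809/((2*165)) + 34471 = 52809/330 + 34471 = 52809*(1/330) + 34471 = 17603/110 + 34471 = 3809413/110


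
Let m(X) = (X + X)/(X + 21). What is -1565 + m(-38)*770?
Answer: 31915/17 ≈ 1877.4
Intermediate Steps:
m(X) = 2*X/(21 + X) (m(X) = (2*X)/(21 + X) = 2*X/(21 + X))
-1565 + m(-38)*770 = -1565 + (2*(-38)/(21 - 38))*770 = -1565 + (2*(-38)/(-17))*770 = -1565 + (2*(-38)*(-1/17))*770 = -1565 + (76/17)*770 = -1565 + 58520/17 = 31915/17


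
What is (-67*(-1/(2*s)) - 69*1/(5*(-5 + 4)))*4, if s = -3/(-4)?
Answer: 3508/15 ≈ 233.87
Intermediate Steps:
s = 3/4 (s = -1/4*(-3) = 3/4 ≈ 0.75000)
(-67*(-1/(2*s)) - 69*1/(5*(-5 + 4)))*4 = (-67/((-2*3/4)) - 69*1/(5*(-5 + 4)))*4 = (-67/(-3/2) - 69/((-1*5)))*4 = (-67*(-2/3) - 69/(-5))*4 = (134/3 - 69*(-1/5))*4 = (134/3 + 69/5)*4 = (877/15)*4 = 3508/15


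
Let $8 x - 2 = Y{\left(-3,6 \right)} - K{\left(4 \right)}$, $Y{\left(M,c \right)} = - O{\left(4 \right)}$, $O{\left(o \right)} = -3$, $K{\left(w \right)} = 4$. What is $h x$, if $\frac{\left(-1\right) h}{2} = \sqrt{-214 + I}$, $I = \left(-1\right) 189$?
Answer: $- \frac{i \sqrt{403}}{4} \approx - 5.0187 i$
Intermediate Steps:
$I = -189$
$h = - 2 i \sqrt{403}$ ($h = - 2 \sqrt{-214 - 189} = - 2 \sqrt{-403} = - 2 i \sqrt{403} \approx - 40.15 i$)
$Y{\left(M,c \right)} = 3$ ($Y{\left(M,c \right)} = \left(-1\right) \left(-3\right) = 3$)
$x = \frac{1}{8}$ ($x = \frac{1}{4} + \frac{3 - 4}{8} = \frac{1}{4} + \frac{1}{8} \left(-1\right) = \frac{1}{4} - \frac{1}{8} = \frac{1}{8} \approx 0.125$)
$h x = - 2 i \sqrt{403} \cdot \frac{1}{8} = - \frac{i \sqrt{403}}{4}$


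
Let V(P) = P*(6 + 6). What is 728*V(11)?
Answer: 96096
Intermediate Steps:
V(P) = 12*P (V(P) = P*12 = 12*P)
728*V(11) = 728*(12*11) = 728*132 = 96096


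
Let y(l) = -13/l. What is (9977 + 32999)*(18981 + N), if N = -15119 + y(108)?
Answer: 4481139752/27 ≈ 1.6597e+8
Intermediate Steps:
N = -1632865/108 (N = -15119 - 13/108 = -1632865/108 ≈ -15119.)
(9977 + 32999)*(18981 + N) = (9977 + 32999)*(18981 - 1632865/108) = 42976*(417083/108) = 4481139752/27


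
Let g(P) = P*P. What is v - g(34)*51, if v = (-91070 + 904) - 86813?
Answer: -235935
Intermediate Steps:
g(P) = P²
v = -176979 (v = -90166 - 86813 = -176979)
v - g(34)*51 = -176979 - 34²*51 = -176979 - 1156*51 = -176979 - 1*58956 = -176979 - 58956 = -235935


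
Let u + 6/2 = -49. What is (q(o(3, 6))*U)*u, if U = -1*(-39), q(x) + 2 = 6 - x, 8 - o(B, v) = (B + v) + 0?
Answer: -10140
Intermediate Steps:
o(B, v) = 8 - B - v (o(B, v) = 8 - ((B + v) + 0) = 8 - (B + v) = 8 + (-B - v) = 8 - B - v)
u = -52 (u = -3 - 49 = -52)
q(x) = 4 - x (q(x) = -2 + (6 - x) = 4 - x)
U = 39
(q(o(3, 6))*U)*u = ((4 - (8 - 1*3 - 1*6))*39)*(-52) = ((4 - (8 - 3 - 6))*39)*(-52) = ((4 - 1*(-1))*39)*(-52) = ((4 + 1)*39)*(-52) = (5*39)*(-52) = 195*(-52) = -10140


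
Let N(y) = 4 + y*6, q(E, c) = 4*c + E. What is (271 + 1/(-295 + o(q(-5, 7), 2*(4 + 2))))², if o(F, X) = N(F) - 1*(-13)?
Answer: 1439367721/19600 ≈ 73437.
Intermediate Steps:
q(E, c) = E + 4*c
N(y) = 4 + 6*y
o(F, X) = 17 + 6*F (o(F, X) = (4 + 6*F) - 1*(-13) = (4 + 6*F) + 13 = 17 + 6*F)
(271 + 1/(-295 + o(q(-5, 7), 2*(4 + 2))))² = (271 + 1/(-295 + (17 + 6*(-5 + 4*7))))² = (271 + 1/(-295 + (17 + 6*(-5 + 28))))² = (271 + 1/(-295 + (17 + 6*23)))² = (271 + 1/(-295 + (17 + 138)))² = (271 + 1/(-295 + 155))² = (271 + 1/(-140))² = (271 - 1/140)² = (37939/140)² = 1439367721/19600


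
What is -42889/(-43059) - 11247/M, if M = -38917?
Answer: 2153395786/1675727103 ≈ 1.2851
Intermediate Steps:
-42889/(-43059) - 11247/M = -42889/(-43059) - 11247/(-38917) = -42889*(-1/43059) - 11247*(-1/38917) = 42889/43059 + 11247/38917 = 2153395786/1675727103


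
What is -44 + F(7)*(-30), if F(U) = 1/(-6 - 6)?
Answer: -83/2 ≈ -41.500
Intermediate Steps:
F(U) = -1/12 (F(U) = 1/(-12) = -1/12)
-44 + F(7)*(-30) = -44 - 1/12*(-30) = -44 + 5/2 = -83/2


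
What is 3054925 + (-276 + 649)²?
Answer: 3194054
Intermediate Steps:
3054925 + (-276 + 649)² = 3054925 + 373² = 3054925 + 139129 = 3194054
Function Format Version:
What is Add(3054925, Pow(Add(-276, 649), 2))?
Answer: 3194054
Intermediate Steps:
Add(3054925, Pow(Add(-276, 649), 2)) = Add(3054925, Pow(373, 2)) = Add(3054925, 139129) = 3194054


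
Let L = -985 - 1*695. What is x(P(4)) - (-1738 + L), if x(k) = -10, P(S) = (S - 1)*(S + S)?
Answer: 3408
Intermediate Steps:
P(S) = 2*S*(-1 + S) (P(S) = (-1 + S)*(2*S) = 2*S*(-1 + S))
L = -1680 (L = -985 - 695 = -1680)
x(P(4)) - (-1738 + L) = -10 - (-1738 - 1680) = -10 - 1*(-3418) = -10 + 3418 = 3408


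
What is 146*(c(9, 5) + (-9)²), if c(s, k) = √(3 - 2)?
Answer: 11972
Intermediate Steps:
c(s, k) = 1 (c(s, k) = √1 = 1)
146*(c(9, 5) + (-9)²) = 146*(1 + (-9)²) = 146*(1 + 81) = 146*82 = 11972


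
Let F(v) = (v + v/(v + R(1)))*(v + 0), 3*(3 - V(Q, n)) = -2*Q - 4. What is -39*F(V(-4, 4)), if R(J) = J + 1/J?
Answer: -4550/33 ≈ -137.88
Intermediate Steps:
V(Q, n) = 13/3 + 2*Q/3 (V(Q, n) = 3 - (-2*Q - 4)/3 = 3 - (-4 - 2*Q)/3 = 3 + (4/3 + 2*Q/3) = 13/3 + 2*Q/3)
F(v) = v*(v + v/(2 + v)) (F(v) = (v + v/(v + (1 + 1/1)))*(v + 0) = (v + v/(v + (1 + 1)))*v = (v + v/(v + 2))*v = (v + v/(2 + v))*v = v*(v + v/(2 + v)))
-39*F(V(-4, 4)) = -39*(13/3 + (⅔)*(-4))²*(3 + (13/3 + (⅔)*(-4)))/(2 + (13/3 + (⅔)*(-4))) = -39*(13/3 - 8/3)²*(3 + (13/3 - 8/3))/(2 + (13/3 - 8/3)) = -39*(5/3)²*(3 + 5/3)/(2 + 5/3) = -325*14/(3*11/3*3) = -325*3*14/(3*11*3) = -39*350/99 = -4550/33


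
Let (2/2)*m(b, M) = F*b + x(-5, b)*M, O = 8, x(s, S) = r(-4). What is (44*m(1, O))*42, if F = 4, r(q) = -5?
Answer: -66528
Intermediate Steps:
x(s, S) = -5
m(b, M) = -5*M + 4*b (m(b, M) = 4*b - 5*M = -5*M + 4*b)
(44*m(1, O))*42 = (44*(-5*8 + 4*1))*42 = (44*(-40 + 4))*42 = (44*(-36))*42 = -1584*42 = -66528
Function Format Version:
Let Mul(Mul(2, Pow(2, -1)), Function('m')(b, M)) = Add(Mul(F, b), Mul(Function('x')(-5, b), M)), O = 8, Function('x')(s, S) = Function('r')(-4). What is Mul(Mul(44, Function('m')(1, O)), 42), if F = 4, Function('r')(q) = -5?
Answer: -66528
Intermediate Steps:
Function('x')(s, S) = -5
Function('m')(b, M) = Add(Mul(-5, M), Mul(4, b)) (Function('m')(b, M) = Add(Mul(4, b), Mul(-5, M)) = Add(Mul(-5, M), Mul(4, b)))
Mul(Mul(44, Function('m')(1, O)), 42) = Mul(Mul(44, Add(Mul(-5, 8), Mul(4, 1))), 42) = Mul(Mul(44, Add(-40, 4)), 42) = Mul(Mul(44, -36), 42) = Mul(-1584, 42) = -66528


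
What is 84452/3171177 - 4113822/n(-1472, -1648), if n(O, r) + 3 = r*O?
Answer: -12840789570938/7692809238981 ≈ -1.6692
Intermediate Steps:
n(O, r) = -3 + O*r (n(O, r) = -3 + r*O = -3 + O*r)
84452/3171177 - 4113822/n(-1472, -1648) = 84452/3171177 - 4113822/(-3 - 1472*(-1648)) = 84452*(1/3171177) - 4113822/(-3 + 2425856) = 84452/3171177 - 4113822/2425853 = -12840789570938/7692809238981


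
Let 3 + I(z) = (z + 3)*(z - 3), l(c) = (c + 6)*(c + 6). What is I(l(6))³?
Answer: 8900630063424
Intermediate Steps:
l(c) = (6 + c)² (l(c) = (6 + c)*(6 + c) = (6 + c)²)
I(z) = -3 + (-3 + z)*(3 + z) (I(z) = -3 + (z + 3)*(z - 3) = -3 + (3 + z)*(-3 + z) = -3 + (-3 + z)*(3 + z))
I(l(6))³ = (-12 + ((6 + 6)²)²)³ = (-12 + (12²)²)³ = (-12 + 144²)³ = (-12 + 20736)³ = 20724³ = 8900630063424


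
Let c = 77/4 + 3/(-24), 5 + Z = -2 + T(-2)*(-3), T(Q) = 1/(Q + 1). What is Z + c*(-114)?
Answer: -8737/4 ≈ -2184.3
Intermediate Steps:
T(Q) = 1/(1 + Q)
Z = -4 (Z = -5 + (-2 - 3/(1 - 2)) = -5 + (-2 - 3/(-1)) = -5 + (-2 - 1*(-3)) = -5 + (-2 + 3) = -5 + 1 = -4)
c = 153/8 (c = 77*(1/4) + 3*(-1/24) = 77/4 - 1/8 = 153/8 ≈ 19.125)
Z + c*(-114) = -4 + (153/8)*(-114) = -4 - 8721/4 = -8737/4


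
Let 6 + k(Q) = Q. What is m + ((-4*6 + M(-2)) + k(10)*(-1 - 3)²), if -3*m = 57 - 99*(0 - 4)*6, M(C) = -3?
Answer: -774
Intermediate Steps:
m = -811 (m = -(57 - 99*(0 - 4)*6)/3 = -(57 - (-396)*6)/3 = -(57 - 99*(-24))/3 = -(57 + 2376)/3 = -⅓*2433 = -811)
k(Q) = -6 + Q
m + ((-4*6 + M(-2)) + k(10)*(-1 - 3)²) = -811 + ((-4*6 - 3) + (-6 + 10)*(-1 - 3)²) = -811 + ((-24 - 3) + 4*(-4)²) = -811 + (-27 + 4*16) = -811 + (-27 + 64) = -811 + 37 = -774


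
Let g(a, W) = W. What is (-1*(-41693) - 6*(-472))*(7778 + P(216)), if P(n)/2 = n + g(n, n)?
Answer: 384785050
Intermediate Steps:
P(n) = 4*n (P(n) = 2*(n + n) = 2*(2*n) = 4*n)
(-1*(-41693) - 6*(-472))*(7778 + P(216)) = (-1*(-41693) - 6*(-472))*(7778 + 4*216) = (41693 + 2832)*(7778 + 864) = 44525*8642 = 384785050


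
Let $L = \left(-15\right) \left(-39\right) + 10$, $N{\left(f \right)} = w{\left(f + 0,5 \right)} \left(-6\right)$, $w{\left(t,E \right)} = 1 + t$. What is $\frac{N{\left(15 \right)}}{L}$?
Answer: $- \frac{96}{595} \approx -0.16134$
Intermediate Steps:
$N{\left(f \right)} = -6 - 6 f$ ($N{\left(f \right)} = \left(1 + \left(f + 0\right)\right) \left(-6\right) = \left(1 + f\right) \left(-6\right) = -6 - 6 f$)
$L = 595$ ($L = 585 + 10 = 595$)
$\frac{N{\left(15 \right)}}{L} = \frac{-6 - 90}{595} = \left(-6 - 90\right) \frac{1}{595} = \left(-96\right) \frac{1}{595} = - \frac{96}{595}$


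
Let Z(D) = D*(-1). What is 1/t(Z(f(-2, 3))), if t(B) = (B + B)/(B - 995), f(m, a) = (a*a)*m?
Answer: -977/36 ≈ -27.139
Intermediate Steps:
f(m, a) = m*a² (f(m, a) = a²*m = m*a²)
Z(D) = -D
t(B) = 2*B/(-995 + B) (t(B) = (2*B)/(-995 + B) = 2*B/(-995 + B))
1/t(Z(f(-2, 3))) = 1/(2*(-(-2)*3²)/(-995 - (-2)*3²)) = 1/(2*(-(-2)*9)/(-995 - (-2)*9)) = 1/(2*(-1*(-18))/(-995 - 1*(-18))) = 1/(2*18/(-995 + 18)) = 1/(2*18/(-977)) = 1/(2*18*(-1/977)) = 1/(-36/977) = -977/36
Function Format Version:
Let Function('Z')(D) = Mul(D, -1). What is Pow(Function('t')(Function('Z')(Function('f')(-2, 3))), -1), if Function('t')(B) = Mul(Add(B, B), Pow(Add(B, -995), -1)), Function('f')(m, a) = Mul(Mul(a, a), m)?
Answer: Rational(-977, 36) ≈ -27.139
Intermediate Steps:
Function('f')(m, a) = Mul(m, Pow(a, 2)) (Function('f')(m, a) = Mul(Pow(a, 2), m) = Mul(m, Pow(a, 2)))
Function('Z')(D) = Mul(-1, D)
Function('t')(B) = Mul(2, B, Pow(Add(-995, B), -1)) (Function('t')(B) = Mul(Mul(2, B), Pow(Add(-995, B), -1)) = Mul(2, B, Pow(Add(-995, B), -1)))
Pow(Function('t')(Function('Z')(Function('f')(-2, 3))), -1) = Pow(Mul(2, Mul(-1, Mul(-2, Pow(3, 2))), Pow(Add(-995, Mul(-1, Mul(-2, Pow(3, 2)))), -1)), -1) = Pow(Mul(2, Mul(-1, Mul(-2, 9)), Pow(Add(-995, Mul(-1, Mul(-2, 9))), -1)), -1) = Pow(Mul(2, Mul(-1, -18), Pow(Add(-995, Mul(-1, -18)), -1)), -1) = Pow(Mul(2, 18, Pow(Add(-995, 18), -1)), -1) = Pow(Mul(2, 18, Pow(-977, -1)), -1) = Pow(Mul(2, 18, Rational(-1, 977)), -1) = Pow(Rational(-36, 977), -1) = Rational(-977, 36)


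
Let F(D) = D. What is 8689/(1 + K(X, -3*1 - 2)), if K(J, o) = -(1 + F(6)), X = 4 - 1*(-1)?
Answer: -8689/6 ≈ -1448.2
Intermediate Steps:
X = 5 (X = 4 + 1 = 5)
K(J, o) = -7 (K(J, o) = -(1 + 6) = -1*7 = -7)
8689/(1 + K(X, -3*1 - 2)) = 8689/(1 - 7) = 8689/(-6) = 8689*(-1/6) = -8689/6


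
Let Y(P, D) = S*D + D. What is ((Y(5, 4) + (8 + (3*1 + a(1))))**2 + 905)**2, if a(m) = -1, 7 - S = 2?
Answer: 4247721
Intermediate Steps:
S = 5 (S = 7 - 1*2 = 7 - 2 = 5)
Y(P, D) = 6*D (Y(P, D) = 5*D + D = 6*D)
((Y(5, 4) + (8 + (3*1 + a(1))))**2 + 905)**2 = ((6*4 + (8 + (3*1 - 1)))**2 + 905)**2 = ((24 + (8 + (3 - 1)))**2 + 905)**2 = ((24 + (8 + 2))**2 + 905)**2 = ((24 + 10)**2 + 905)**2 = (34**2 + 905)**2 = (1156 + 905)**2 = 2061**2 = 4247721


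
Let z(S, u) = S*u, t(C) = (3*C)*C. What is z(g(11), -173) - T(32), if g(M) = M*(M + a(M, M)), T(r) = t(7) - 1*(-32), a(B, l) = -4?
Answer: -13500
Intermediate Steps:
t(C) = 3*C²
T(r) = 179 (T(r) = 3*7² - 1*(-32) = 3*49 + 32 = 147 + 32 = 179)
g(M) = M*(-4 + M) (g(M) = M*(M - 4) = M*(-4 + M))
z(g(11), -173) - T(32) = (11*(-4 + 11))*(-173) - 1*179 = (11*7)*(-173) - 179 = 77*(-173) - 179 = -13321 - 179 = -13500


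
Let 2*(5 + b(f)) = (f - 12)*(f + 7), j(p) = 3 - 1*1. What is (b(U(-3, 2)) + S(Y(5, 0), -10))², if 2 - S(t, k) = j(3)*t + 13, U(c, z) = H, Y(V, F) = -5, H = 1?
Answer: 2500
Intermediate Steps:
j(p) = 2 (j(p) = 3 - 1 = 2)
U(c, z) = 1
b(f) = -5 + (-12 + f)*(7 + f)/2 (b(f) = -5 + ((f - 12)*(f + 7))/2 = -5 + ((-12 + f)*(7 + f))/2 = -5 + (-12 + f)*(7 + f)/2)
S(t, k) = -11 - 2*t (S(t, k) = 2 - (2*t + 13) = 2 - (13 + 2*t) = 2 + (-13 - 2*t) = -11 - 2*t)
(b(U(-3, 2)) + S(Y(5, 0), -10))² = ((-47 + (½)*1² - 5/2*1) + (-11 - 2*(-5)))² = ((-47 + (½)*1 - 5/2) + (-11 + 10))² = ((-47 + ½ - 5/2) - 1)² = (-49 - 1)² = (-50)² = 2500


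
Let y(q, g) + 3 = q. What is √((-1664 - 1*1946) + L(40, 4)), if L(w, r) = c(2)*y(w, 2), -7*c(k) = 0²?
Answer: 19*I*√10 ≈ 60.083*I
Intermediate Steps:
y(q, g) = -3 + q
c(k) = 0 (c(k) = -⅐*0² = -⅐*0 = 0)
L(w, r) = 0 (L(w, r) = 0*(-3 + w) = 0)
√((-1664 - 1*1946) + L(40, 4)) = √((-1664 - 1*1946) + 0) = √((-1664 - 1946) + 0) = √(-3610 + 0) = √(-3610) = 19*I*√10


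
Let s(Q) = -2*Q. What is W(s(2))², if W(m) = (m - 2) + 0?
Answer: 36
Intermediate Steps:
W(m) = -2 + m (W(m) = (-2 + m) + 0 = -2 + m)
W(s(2))² = (-2 - 2*2)² = (-2 - 4)² = (-6)² = 36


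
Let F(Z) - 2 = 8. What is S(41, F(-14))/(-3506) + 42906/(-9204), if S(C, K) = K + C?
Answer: -6287410/1344551 ≈ -4.6762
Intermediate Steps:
F(Z) = 10 (F(Z) = 2 + 8 = 10)
S(C, K) = C + K
S(41, F(-14))/(-3506) + 42906/(-9204) = (41 + 10)/(-3506) + 42906/(-9204) = 51*(-1/3506) + 42906*(-1/9204) = -51/3506 - 7151/1534 = -6287410/1344551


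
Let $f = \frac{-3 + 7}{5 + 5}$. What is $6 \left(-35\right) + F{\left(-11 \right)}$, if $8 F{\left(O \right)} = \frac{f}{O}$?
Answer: $- \frac{46201}{220} \approx -210.0$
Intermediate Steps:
$f = \frac{2}{5}$ ($f = \frac{4}{10} = 4 \cdot \frac{1}{10} = \frac{2}{5} \approx 0.4$)
$F{\left(O \right)} = \frac{1}{20 O}$ ($F{\left(O \right)} = \frac{\frac{2}{5} \frac{1}{O}}{8} = \frac{1}{20 O}$)
$6 \left(-35\right) + F{\left(-11 \right)} = 6 \left(-35\right) + \frac{1}{20 \left(-11\right)} = -210 + \frac{1}{20} \left(- \frac{1}{11}\right) = -210 - \frac{1}{220} = - \frac{46201}{220}$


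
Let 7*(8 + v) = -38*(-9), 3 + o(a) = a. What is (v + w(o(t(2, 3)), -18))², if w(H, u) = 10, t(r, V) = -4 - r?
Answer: 126736/49 ≈ 2586.4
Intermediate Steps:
o(a) = -3 + a
v = 286/7 (v = -8 + (-38*(-9))/7 = -8 + (⅐)*342 = -8 + 342/7 = 286/7 ≈ 40.857)
(v + w(o(t(2, 3)), -18))² = (286/7 + 10)² = (356/7)² = 126736/49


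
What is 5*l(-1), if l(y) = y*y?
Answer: 5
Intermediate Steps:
l(y) = y²
5*l(-1) = 5*(-1)² = 5*1 = 5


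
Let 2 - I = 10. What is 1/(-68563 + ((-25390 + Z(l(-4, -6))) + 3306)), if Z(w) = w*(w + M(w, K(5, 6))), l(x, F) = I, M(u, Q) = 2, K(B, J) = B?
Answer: -1/90599 ≈ -1.1038e-5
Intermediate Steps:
I = -8 (I = 2 - 1*10 = 2 - 10 = -8)
l(x, F) = -8
Z(w) = w*(2 + w) (Z(w) = w*(w + 2) = w*(2 + w))
1/(-68563 + ((-25390 + Z(l(-4, -6))) + 3306)) = 1/(-68563 + ((-25390 - 8*(2 - 8)) + 3306)) = 1/(-68563 + ((-25390 - 8*(-6)) + 3306)) = 1/(-68563 + ((-25390 + 48) + 3306)) = 1/(-68563 + (-25342 + 3306)) = 1/(-68563 - 22036) = 1/(-90599) = -1/90599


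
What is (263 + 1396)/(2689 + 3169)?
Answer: 1659/5858 ≈ 0.28320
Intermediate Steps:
(263 + 1396)/(2689 + 3169) = 1659/5858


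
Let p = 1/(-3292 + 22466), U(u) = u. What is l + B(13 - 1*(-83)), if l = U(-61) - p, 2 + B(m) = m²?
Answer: 175499621/19174 ≈ 9153.0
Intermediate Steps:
p = 1/19174 ≈ 5.2154e-5
B(m) = -2 + m²
l = -1169615/19174 (l = -61 - 1*1/19174 = -61 - 1/19174 = -1169615/19174 ≈ -61.000)
l + B(13 - 1*(-83)) = -1169615/19174 + (-2 + (13 - 1*(-83))²) = -1169615/19174 + (-2 + (13 + 83)²) = -1169615/19174 + (-2 + 96²) = -1169615/19174 + (-2 + 9216) = -1169615/19174 + 9214 = 175499621/19174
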